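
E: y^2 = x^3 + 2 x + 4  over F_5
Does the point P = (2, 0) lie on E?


Check whether y^2 = x^3 + 2 x + 4 (mod 5) for (x, y) = (2, 0).
LHS: y^2 = 0^2 mod 5 = 0
RHS: x^3 + 2 x + 4 = 2^3 + 2*2 + 4 mod 5 = 1
LHS != RHS

No, not on the curve


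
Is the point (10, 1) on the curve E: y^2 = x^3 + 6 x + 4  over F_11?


Check whether y^2 = x^3 + 6 x + 4 (mod 11) for (x, y) = (10, 1).
LHS: y^2 = 1^2 mod 11 = 1
RHS: x^3 + 6 x + 4 = 10^3 + 6*10 + 4 mod 11 = 8
LHS != RHS

No, not on the curve


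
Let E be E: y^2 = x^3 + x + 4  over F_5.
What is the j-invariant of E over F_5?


Delta = -16(4 a^3 + 27 b^2) mod 5 = 4
-1728 * (4 a)^3 = -1728 * (4*1)^3 mod 5 = 3
j = 3 * 4^(-1) mod 5 = 2

j = 2 (mod 5)


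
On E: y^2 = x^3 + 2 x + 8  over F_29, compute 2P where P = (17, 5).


Doubling: s = (3 x1^2 + a) / (2 y1)
s = (3*17^2 + 2) / (2*5) mod 29 = 26
x3 = s^2 - 2 x1 mod 29 = 26^2 - 2*17 = 4
y3 = s (x1 - x3) - y1 mod 29 = 26 * (17 - 4) - 5 = 14

2P = (4, 14)


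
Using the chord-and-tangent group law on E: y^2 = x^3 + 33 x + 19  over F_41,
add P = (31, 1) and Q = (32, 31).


P != Q, so use the chord formula.
s = (y2 - y1) / (x2 - x1) = (30) / (1) mod 41 = 30
x3 = s^2 - x1 - x2 mod 41 = 30^2 - 31 - 32 = 17
y3 = s (x1 - x3) - y1 mod 41 = 30 * (31 - 17) - 1 = 9

P + Q = (17, 9)


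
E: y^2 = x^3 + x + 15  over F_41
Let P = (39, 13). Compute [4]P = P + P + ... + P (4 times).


k = 4 = 100_2 (binary, LSB first: 001)
Double-and-add from P = (39, 13):
  bit 0 = 0: acc unchanged = O
  bit 1 = 0: acc unchanged = O
  bit 2 = 1: acc = O + (8, 17) = (8, 17)

4P = (8, 17)


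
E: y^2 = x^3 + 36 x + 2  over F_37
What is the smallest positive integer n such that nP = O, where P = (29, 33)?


Compute successive multiples of P until we hit O:
  1P = (29, 33)
  2P = (5, 23)
  3P = (6, 29)
  4P = (27, 14)
  5P = (25, 5)
  6P = (32, 20)
  7P = (3, 27)
  8P = (16, 7)
  ... (continuing to 47P)
  47P = O

ord(P) = 47


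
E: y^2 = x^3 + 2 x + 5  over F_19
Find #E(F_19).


For each x in F_19, count y with y^2 = x^3 + 2 x + 5 mod 19:
  x = 0: RHS = 5, y in [9, 10]  -> 2 point(s)
  x = 2: RHS = 17, y in [6, 13]  -> 2 point(s)
  x = 3: RHS = 0, y in [0]  -> 1 point(s)
  x = 4: RHS = 1, y in [1, 18]  -> 2 point(s)
  x = 5: RHS = 7, y in [8, 11]  -> 2 point(s)
  x = 6: RHS = 5, y in [9, 10]  -> 2 point(s)
  x = 7: RHS = 1, y in [1, 18]  -> 2 point(s)
  x = 8: RHS = 1, y in [1, 18]  -> 2 point(s)
  x = 9: RHS = 11, y in [7, 12]  -> 2 point(s)
  x = 11: RHS = 9, y in [3, 16]  -> 2 point(s)
  x = 12: RHS = 9, y in [3, 16]  -> 2 point(s)
  x = 13: RHS = 5, y in [9, 10]  -> 2 point(s)
  x = 15: RHS = 9, y in [3, 16]  -> 2 point(s)
Affine points: 25. Add the point at infinity: total = 26.

#E(F_19) = 26


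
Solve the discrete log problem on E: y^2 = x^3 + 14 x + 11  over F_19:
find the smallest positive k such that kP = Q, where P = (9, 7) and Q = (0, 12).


Enumerate multiples of P until we hit Q = (0, 12):
  1P = (9, 7)
  2P = (5, 4)
  3P = (2, 3)
  4P = (6, 11)
  5P = (10, 7)
  6P = (0, 12)
Match found at i = 6.

k = 6


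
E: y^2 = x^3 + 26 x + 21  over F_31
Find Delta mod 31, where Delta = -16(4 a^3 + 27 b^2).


4 a^3 + 27 b^2 = 4*26^3 + 27*21^2 = 70304 + 11907 = 82211
Delta = -16 * (82211) = -1315376
Delta mod 31 = 16

Delta = 16 (mod 31)


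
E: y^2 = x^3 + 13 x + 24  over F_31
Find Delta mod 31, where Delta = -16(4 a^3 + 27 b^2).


4 a^3 + 27 b^2 = 4*13^3 + 27*24^2 = 8788 + 15552 = 24340
Delta = -16 * (24340) = -389440
Delta mod 31 = 13

Delta = 13 (mod 31)


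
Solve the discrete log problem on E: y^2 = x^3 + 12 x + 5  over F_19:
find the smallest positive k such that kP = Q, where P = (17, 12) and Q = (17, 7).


Enumerate multiples of P until we hit Q = (17, 7):
  1P = (17, 12)
  2P = (5, 0)
  3P = (17, 7)
Match found at i = 3.

k = 3


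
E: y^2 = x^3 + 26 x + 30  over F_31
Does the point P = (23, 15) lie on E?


Check whether y^2 = x^3 + 26 x + 30 (mod 31) for (x, y) = (23, 15).
LHS: y^2 = 15^2 mod 31 = 8
RHS: x^3 + 26 x + 30 = 23^3 + 26*23 + 30 mod 31 = 23
LHS != RHS

No, not on the curve


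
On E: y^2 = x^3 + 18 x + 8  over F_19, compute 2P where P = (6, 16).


Doubling: s = (3 x1^2 + a) / (2 y1)
s = (3*6^2 + 18) / (2*16) mod 19 = 17
x3 = s^2 - 2 x1 mod 19 = 17^2 - 2*6 = 11
y3 = s (x1 - x3) - y1 mod 19 = 17 * (6 - 11) - 16 = 13

2P = (11, 13)


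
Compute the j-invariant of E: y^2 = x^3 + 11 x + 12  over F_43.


Delta = -16(4 a^3 + 27 b^2) mod 43 = 12
-1728 * (4 a)^3 = -1728 * (4*11)^3 mod 43 = 35
j = 35 * 12^(-1) mod 43 = 28

j = 28 (mod 43)


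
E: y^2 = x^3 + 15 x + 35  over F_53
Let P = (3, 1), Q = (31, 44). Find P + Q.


P != Q, so use the chord formula.
s = (y2 - y1) / (x2 - x1) = (43) / (28) mod 53 = 11
x3 = s^2 - x1 - x2 mod 53 = 11^2 - 3 - 31 = 34
y3 = s (x1 - x3) - y1 mod 53 = 11 * (3 - 34) - 1 = 29

P + Q = (34, 29)


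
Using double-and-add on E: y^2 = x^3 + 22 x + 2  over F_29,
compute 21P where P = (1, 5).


k = 21 = 10101_2 (binary, LSB first: 10101)
Double-and-add from P = (1, 5):
  bit 0 = 1: acc = O + (1, 5) = (1, 5)
  bit 1 = 0: acc unchanged = (1, 5)
  bit 2 = 1: acc = (1, 5) + (10, 27) = (5, 11)
  bit 3 = 0: acc unchanged = (5, 11)
  bit 4 = 1: acc = (5, 11) + (12, 15) = (7, 21)

21P = (7, 21)


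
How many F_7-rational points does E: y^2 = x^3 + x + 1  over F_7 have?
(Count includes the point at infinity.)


For each x in F_7, count y with y^2 = x^3 + 1 x + 1 mod 7:
  x = 0: RHS = 1, y in [1, 6]  -> 2 point(s)
  x = 2: RHS = 4, y in [2, 5]  -> 2 point(s)
Affine points: 4. Add the point at infinity: total = 5.

#E(F_7) = 5


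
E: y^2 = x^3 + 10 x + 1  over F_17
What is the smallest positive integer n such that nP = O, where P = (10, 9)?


Compute successive multiples of P until we hit O:
  1P = (10, 9)
  2P = (13, 13)
  3P = (9, 15)
  4P = (0, 16)
  5P = (8, 10)
  6P = (12, 9)
  7P = (12, 8)
  8P = (8, 7)
  ... (continuing to 13P)
  13P = O

ord(P) = 13


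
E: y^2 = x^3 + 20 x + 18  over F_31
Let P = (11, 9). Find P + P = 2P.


Doubling: s = (3 x1^2 + a) / (2 y1)
s = (3*11^2 + 20) / (2*9) mod 31 = 23
x3 = s^2 - 2 x1 mod 31 = 23^2 - 2*11 = 11
y3 = s (x1 - x3) - y1 mod 31 = 23 * (11 - 11) - 9 = 22

2P = (11, 22)


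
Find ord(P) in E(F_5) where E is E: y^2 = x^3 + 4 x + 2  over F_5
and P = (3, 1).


Compute successive multiples of P until we hit O:
  1P = (3, 1)
  2P = (3, 4)
  3P = O

ord(P) = 3


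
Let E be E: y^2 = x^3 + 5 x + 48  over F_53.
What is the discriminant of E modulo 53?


4 a^3 + 27 b^2 = 4*5^3 + 27*48^2 = 500 + 62208 = 62708
Delta = -16 * (62708) = -1003328
Delta mod 53 = 15

Delta = 15 (mod 53)


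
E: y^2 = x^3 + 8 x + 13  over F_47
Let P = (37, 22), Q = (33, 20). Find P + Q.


P != Q, so use the chord formula.
s = (y2 - y1) / (x2 - x1) = (45) / (43) mod 47 = 24
x3 = s^2 - x1 - x2 mod 47 = 24^2 - 37 - 33 = 36
y3 = s (x1 - x3) - y1 mod 47 = 24 * (37 - 36) - 22 = 2

P + Q = (36, 2)


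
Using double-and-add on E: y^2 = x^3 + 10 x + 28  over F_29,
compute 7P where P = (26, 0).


k = 7 = 111_2 (binary, LSB first: 111)
Double-and-add from P = (26, 0):
  bit 0 = 1: acc = O + (26, 0) = (26, 0)
  bit 1 = 1: acc = (26, 0) + O = (26, 0)
  bit 2 = 1: acc = (26, 0) + O = (26, 0)

7P = (26, 0)


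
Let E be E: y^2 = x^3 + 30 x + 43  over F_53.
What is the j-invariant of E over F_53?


Delta = -16(4 a^3 + 27 b^2) mod 53 = 7
-1728 * (4 a)^3 = -1728 * (4*30)^3 mod 53 = 13
j = 13 * 7^(-1) mod 53 = 17

j = 17 (mod 53)


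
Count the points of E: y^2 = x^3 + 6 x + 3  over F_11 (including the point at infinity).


For each x in F_11, count y with y^2 = x^3 + 6 x + 3 mod 11:
  x = 0: RHS = 3, y in [5, 6]  -> 2 point(s)
  x = 2: RHS = 1, y in [1, 10]  -> 2 point(s)
  x = 3: RHS = 4, y in [2, 9]  -> 2 point(s)
  x = 4: RHS = 3, y in [5, 6]  -> 2 point(s)
  x = 5: RHS = 4, y in [2, 9]  -> 2 point(s)
  x = 7: RHS = 3, y in [5, 6]  -> 2 point(s)
  x = 9: RHS = 5, y in [4, 7]  -> 2 point(s)
Affine points: 14. Add the point at infinity: total = 15.

#E(F_11) = 15


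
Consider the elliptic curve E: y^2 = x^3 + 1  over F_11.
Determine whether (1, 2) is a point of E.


Check whether y^2 = x^3 + 0 x + 1 (mod 11) for (x, y) = (1, 2).
LHS: y^2 = 2^2 mod 11 = 4
RHS: x^3 + 0 x + 1 = 1^3 + 0*1 + 1 mod 11 = 2
LHS != RHS

No, not on the curve


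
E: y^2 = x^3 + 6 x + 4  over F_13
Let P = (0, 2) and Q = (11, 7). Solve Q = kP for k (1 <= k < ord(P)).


Enumerate multiples of P until we hit Q = (11, 7):
  1P = (0, 2)
  2P = (12, 6)
  3P = (4, 1)
  4P = (5, 9)
  5P = (11, 6)
  6P = (6, 10)
  7P = (3, 7)
  8P = (7, 8)
  9P = (7, 5)
  10P = (3, 6)
  11P = (6, 3)
  12P = (11, 7)
Match found at i = 12.

k = 12


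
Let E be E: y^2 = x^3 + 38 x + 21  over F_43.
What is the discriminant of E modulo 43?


4 a^3 + 27 b^2 = 4*38^3 + 27*21^2 = 219488 + 11907 = 231395
Delta = -16 * (231395) = -3702320
Delta mod 43 = 23

Delta = 23 (mod 43)


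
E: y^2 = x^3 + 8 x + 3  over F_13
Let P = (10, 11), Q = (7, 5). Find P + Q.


P != Q, so use the chord formula.
s = (y2 - y1) / (x2 - x1) = (7) / (10) mod 13 = 2
x3 = s^2 - x1 - x2 mod 13 = 2^2 - 10 - 7 = 0
y3 = s (x1 - x3) - y1 mod 13 = 2 * (10 - 0) - 11 = 9

P + Q = (0, 9)


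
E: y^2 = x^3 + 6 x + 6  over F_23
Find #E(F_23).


For each x in F_23, count y with y^2 = x^3 + 6 x + 6 mod 23:
  x = 0: RHS = 6, y in [11, 12]  -> 2 point(s)
  x = 1: RHS = 13, y in [6, 17]  -> 2 point(s)
  x = 2: RHS = 3, y in [7, 16]  -> 2 point(s)
  x = 4: RHS = 2, y in [5, 18]  -> 2 point(s)
  x = 5: RHS = 0, y in [0]  -> 1 point(s)
  x = 7: RHS = 0, y in [0]  -> 1 point(s)
  x = 10: RHS = 8, y in [10, 13]  -> 2 point(s)
  x = 11: RHS = 0, y in [0]  -> 1 point(s)
  x = 12: RHS = 12, y in [9, 14]  -> 2 point(s)
  x = 13: RHS = 4, y in [2, 21]  -> 2 point(s)
  x = 16: RHS = 12, y in [9, 14]  -> 2 point(s)
  x = 18: RHS = 12, y in [9, 14]  -> 2 point(s)
  x = 21: RHS = 9, y in [3, 20]  -> 2 point(s)
Affine points: 23. Add the point at infinity: total = 24.

#E(F_23) = 24


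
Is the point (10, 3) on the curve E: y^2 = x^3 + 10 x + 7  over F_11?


Check whether y^2 = x^3 + 10 x + 7 (mod 11) for (x, y) = (10, 3).
LHS: y^2 = 3^2 mod 11 = 9
RHS: x^3 + 10 x + 7 = 10^3 + 10*10 + 7 mod 11 = 7
LHS != RHS

No, not on the curve


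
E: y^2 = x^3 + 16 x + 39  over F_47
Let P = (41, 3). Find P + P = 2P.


Doubling: s = (3 x1^2 + a) / (2 y1)
s = (3*41^2 + 16) / (2*3) mod 47 = 5
x3 = s^2 - 2 x1 mod 47 = 5^2 - 2*41 = 37
y3 = s (x1 - x3) - y1 mod 47 = 5 * (41 - 37) - 3 = 17

2P = (37, 17)


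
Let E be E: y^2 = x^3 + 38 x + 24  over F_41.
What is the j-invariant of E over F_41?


Delta = -16(4 a^3 + 27 b^2) mod 41 = 3
-1728 * (4 a)^3 = -1728 * (4*38)^3 mod 41 = 36
j = 36 * 3^(-1) mod 41 = 12

j = 12 (mod 41)


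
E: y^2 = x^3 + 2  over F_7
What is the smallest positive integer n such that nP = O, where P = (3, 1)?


Compute successive multiples of P until we hit O:
  1P = (3, 1)
  2P = (3, 6)
  3P = O

ord(P) = 3


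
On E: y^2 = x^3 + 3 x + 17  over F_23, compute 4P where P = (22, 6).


k = 4 = 100_2 (binary, LSB first: 001)
Double-and-add from P = (22, 6):
  bit 0 = 0: acc unchanged = O
  bit 1 = 0: acc unchanged = O
  bit 2 = 1: acc = O + (20, 2) = (20, 2)

4P = (20, 2)


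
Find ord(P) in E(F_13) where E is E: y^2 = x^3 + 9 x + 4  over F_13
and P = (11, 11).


Compute successive multiples of P until we hit O:
  1P = (11, 11)
  2P = (8, 9)
  3P = (6, 1)
  4P = (0, 11)
  5P = (2, 2)
  6P = (1, 12)
  7P = (4, 0)
  8P = (1, 1)
  ... (continuing to 14P)
  14P = O

ord(P) = 14


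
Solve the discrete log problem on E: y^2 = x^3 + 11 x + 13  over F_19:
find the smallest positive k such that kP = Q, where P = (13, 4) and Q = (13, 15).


Enumerate multiples of P until we hit Q = (13, 15):
  1P = (13, 4)
  2P = (2, 10)
  3P = (1, 5)
  4P = (12, 7)
  5P = (3, 4)
  6P = (3, 15)
  7P = (12, 12)
  8P = (1, 14)
  9P = (2, 9)
  10P = (13, 15)
Match found at i = 10.

k = 10


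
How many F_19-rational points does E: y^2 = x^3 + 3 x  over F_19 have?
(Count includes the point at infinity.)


For each x in F_19, count y with y^2 = x^3 + 3 x + 0 mod 19:
  x = 0: RHS = 0, y in [0]  -> 1 point(s)
  x = 1: RHS = 4, y in [2, 17]  -> 2 point(s)
  x = 3: RHS = 17, y in [6, 13]  -> 2 point(s)
  x = 4: RHS = 0, y in [0]  -> 1 point(s)
  x = 5: RHS = 7, y in [8, 11]  -> 2 point(s)
  x = 6: RHS = 6, y in [5, 14]  -> 2 point(s)
  x = 8: RHS = 4, y in [2, 17]  -> 2 point(s)
  x = 10: RHS = 4, y in [2, 17]  -> 2 point(s)
  x = 12: RHS = 16, y in [4, 15]  -> 2 point(s)
  x = 15: RHS = 0, y in [0]  -> 1 point(s)
  x = 17: RHS = 5, y in [9, 10]  -> 2 point(s)
Affine points: 19. Add the point at infinity: total = 20.

#E(F_19) = 20


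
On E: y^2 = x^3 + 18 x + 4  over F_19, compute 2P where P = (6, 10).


Doubling: s = (3 x1^2 + a) / (2 y1)
s = (3*6^2 + 18) / (2*10) mod 19 = 12
x3 = s^2 - 2 x1 mod 19 = 12^2 - 2*6 = 18
y3 = s (x1 - x3) - y1 mod 19 = 12 * (6 - 18) - 10 = 17

2P = (18, 17)


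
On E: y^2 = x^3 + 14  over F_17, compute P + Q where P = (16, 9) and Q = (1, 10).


P != Q, so use the chord formula.
s = (y2 - y1) / (x2 - x1) = (1) / (2) mod 17 = 9
x3 = s^2 - x1 - x2 mod 17 = 9^2 - 16 - 1 = 13
y3 = s (x1 - x3) - y1 mod 17 = 9 * (16 - 13) - 9 = 1

P + Q = (13, 1)


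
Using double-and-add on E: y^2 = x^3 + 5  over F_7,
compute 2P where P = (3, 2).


k = 2 = 10_2 (binary, LSB first: 01)
Double-and-add from P = (3, 2):
  bit 0 = 0: acc unchanged = O
  bit 1 = 1: acc = O + (5, 2) = (5, 2)

2P = (5, 2)


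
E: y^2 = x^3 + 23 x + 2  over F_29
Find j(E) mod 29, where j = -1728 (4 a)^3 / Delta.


Delta = -16(4 a^3 + 27 b^2) mod 29 = 3
-1728 * (4 a)^3 = -1728 * (4*23)^3 mod 29 = 21
j = 21 * 3^(-1) mod 29 = 7

j = 7 (mod 29)


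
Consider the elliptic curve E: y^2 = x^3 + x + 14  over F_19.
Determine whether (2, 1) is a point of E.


Check whether y^2 = x^3 + 1 x + 14 (mod 19) for (x, y) = (2, 1).
LHS: y^2 = 1^2 mod 19 = 1
RHS: x^3 + 1 x + 14 = 2^3 + 1*2 + 14 mod 19 = 5
LHS != RHS

No, not on the curve


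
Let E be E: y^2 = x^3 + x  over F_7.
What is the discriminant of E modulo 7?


4 a^3 + 27 b^2 = 4*1^3 + 27*0^2 = 4 + 0 = 4
Delta = -16 * (4) = -64
Delta mod 7 = 6

Delta = 6 (mod 7)


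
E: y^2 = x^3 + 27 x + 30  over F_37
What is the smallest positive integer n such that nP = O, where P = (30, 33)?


Compute successive multiples of P until we hit O:
  1P = (30, 33)
  2P = (13, 32)
  3P = (15, 31)
  4P = (18, 13)
  5P = (0, 17)
  6P = (16, 9)
  7P = (3, 8)
  8P = (1, 24)
  ... (continuing to 38P)
  38P = O

ord(P) = 38


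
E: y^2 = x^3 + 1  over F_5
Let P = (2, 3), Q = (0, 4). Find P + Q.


P != Q, so use the chord formula.
s = (y2 - y1) / (x2 - x1) = (1) / (3) mod 5 = 2
x3 = s^2 - x1 - x2 mod 5 = 2^2 - 2 - 0 = 2
y3 = s (x1 - x3) - y1 mod 5 = 2 * (2 - 2) - 3 = 2

P + Q = (2, 2)


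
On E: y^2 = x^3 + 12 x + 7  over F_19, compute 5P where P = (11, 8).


k = 5 = 101_2 (binary, LSB first: 101)
Double-and-add from P = (11, 8):
  bit 0 = 1: acc = O + (11, 8) = (11, 8)
  bit 1 = 0: acc unchanged = (11, 8)
  bit 2 = 1: acc = (11, 8) + (1, 18) = (8, 8)

5P = (8, 8)


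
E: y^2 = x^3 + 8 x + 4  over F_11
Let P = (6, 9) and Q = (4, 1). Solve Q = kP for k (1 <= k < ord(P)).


Enumerate multiples of P until we hit Q = (4, 1):
  1P = (6, 9)
  2P = (4, 10)
  3P = (4, 1)
Match found at i = 3.

k = 3


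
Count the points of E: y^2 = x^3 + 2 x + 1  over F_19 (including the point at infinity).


For each x in F_19, count y with y^2 = x^3 + 2 x + 1 mod 19:
  x = 0: RHS = 1, y in [1, 18]  -> 2 point(s)
  x = 1: RHS = 4, y in [2, 17]  -> 2 point(s)
  x = 4: RHS = 16, y in [4, 15]  -> 2 point(s)
  x = 6: RHS = 1, y in [1, 18]  -> 2 point(s)
  x = 7: RHS = 16, y in [4, 15]  -> 2 point(s)
  x = 8: RHS = 16, y in [4, 15]  -> 2 point(s)
  x = 9: RHS = 7, y in [8, 11]  -> 2 point(s)
  x = 11: RHS = 5, y in [9, 10]  -> 2 point(s)
  x = 12: RHS = 5, y in [9, 10]  -> 2 point(s)
  x = 13: RHS = 1, y in [1, 18]  -> 2 point(s)
  x = 15: RHS = 5, y in [9, 10]  -> 2 point(s)
  x = 16: RHS = 6, y in [5, 14]  -> 2 point(s)
  x = 18: RHS = 17, y in [6, 13]  -> 2 point(s)
Affine points: 26. Add the point at infinity: total = 27.

#E(F_19) = 27


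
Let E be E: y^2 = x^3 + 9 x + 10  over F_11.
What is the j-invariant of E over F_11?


Delta = -16(4 a^3 + 27 b^2) mod 11 = 3
-1728 * (4 a)^3 = -1728 * (4*9)^3 mod 11 = 6
j = 6 * 3^(-1) mod 11 = 2

j = 2 (mod 11)


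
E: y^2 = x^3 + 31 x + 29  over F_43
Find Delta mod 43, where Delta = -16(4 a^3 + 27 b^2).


4 a^3 + 27 b^2 = 4*31^3 + 27*29^2 = 119164 + 22707 = 141871
Delta = -16 * (141871) = -2269936
Delta mod 43 = 34

Delta = 34 (mod 43)


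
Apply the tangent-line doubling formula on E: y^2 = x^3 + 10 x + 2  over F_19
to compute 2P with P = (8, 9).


Doubling: s = (3 x1^2 + a) / (2 y1)
s = (3*8^2 + 10) / (2*9) mod 19 = 7
x3 = s^2 - 2 x1 mod 19 = 7^2 - 2*8 = 14
y3 = s (x1 - x3) - y1 mod 19 = 7 * (8 - 14) - 9 = 6

2P = (14, 6)


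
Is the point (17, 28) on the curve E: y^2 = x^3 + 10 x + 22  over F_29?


Check whether y^2 = x^3 + 10 x + 22 (mod 29) for (x, y) = (17, 28).
LHS: y^2 = 28^2 mod 29 = 1
RHS: x^3 + 10 x + 22 = 17^3 + 10*17 + 22 mod 29 = 1
LHS = RHS

Yes, on the curve


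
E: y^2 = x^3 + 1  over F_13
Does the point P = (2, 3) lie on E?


Check whether y^2 = x^3 + 0 x + 1 (mod 13) for (x, y) = (2, 3).
LHS: y^2 = 3^2 mod 13 = 9
RHS: x^3 + 0 x + 1 = 2^3 + 0*2 + 1 mod 13 = 9
LHS = RHS

Yes, on the curve


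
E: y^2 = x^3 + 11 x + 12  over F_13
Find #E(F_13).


For each x in F_13, count y with y^2 = x^3 + 11 x + 12 mod 13:
  x = 0: RHS = 12, y in [5, 8]  -> 2 point(s)
  x = 2: RHS = 3, y in [4, 9]  -> 2 point(s)
  x = 4: RHS = 3, y in [4, 9]  -> 2 point(s)
  x = 5: RHS = 10, y in [6, 7]  -> 2 point(s)
  x = 7: RHS = 3, y in [4, 9]  -> 2 point(s)
  x = 8: RHS = 1, y in [1, 12]  -> 2 point(s)
  x = 10: RHS = 4, y in [2, 11]  -> 2 point(s)
  x = 12: RHS = 0, y in [0]  -> 1 point(s)
Affine points: 15. Add the point at infinity: total = 16.

#E(F_13) = 16


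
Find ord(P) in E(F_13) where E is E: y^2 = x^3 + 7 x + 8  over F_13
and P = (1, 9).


Compute successive multiples of P until we hit O:
  1P = (1, 9)
  2P = (2, 2)
  3P = (7, 7)
  4P = (8, 2)
  5P = (5, 8)
  6P = (3, 11)
  7P = (10, 8)
  8P = (11, 8)
  ... (continuing to 20P)
  20P = O

ord(P) = 20


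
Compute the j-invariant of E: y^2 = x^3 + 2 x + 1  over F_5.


Delta = -16(4 a^3 + 27 b^2) mod 5 = 1
-1728 * (4 a)^3 = -1728 * (4*2)^3 mod 5 = 4
j = 4 * 1^(-1) mod 5 = 4

j = 4 (mod 5)


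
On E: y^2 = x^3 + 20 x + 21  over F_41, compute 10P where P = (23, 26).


k = 10 = 1010_2 (binary, LSB first: 0101)
Double-and-add from P = (23, 26):
  bit 0 = 0: acc unchanged = O
  bit 1 = 1: acc = O + (4, 40) = (4, 40)
  bit 2 = 0: acc unchanged = (4, 40)
  bit 3 = 1: acc = (4, 40) + (36, 1) = (38, 4)

10P = (38, 4)


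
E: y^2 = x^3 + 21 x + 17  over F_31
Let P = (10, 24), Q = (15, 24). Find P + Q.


P != Q, so use the chord formula.
s = (y2 - y1) / (x2 - x1) = (0) / (5) mod 31 = 0
x3 = s^2 - x1 - x2 mod 31 = 0^2 - 10 - 15 = 6
y3 = s (x1 - x3) - y1 mod 31 = 0 * (10 - 6) - 24 = 7

P + Q = (6, 7)


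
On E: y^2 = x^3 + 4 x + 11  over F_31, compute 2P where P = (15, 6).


Doubling: s = (3 x1^2 + a) / (2 y1)
s = (3*15^2 + 4) / (2*6) mod 31 = 23
x3 = s^2 - 2 x1 mod 31 = 23^2 - 2*15 = 3
y3 = s (x1 - x3) - y1 mod 31 = 23 * (15 - 3) - 6 = 22

2P = (3, 22)


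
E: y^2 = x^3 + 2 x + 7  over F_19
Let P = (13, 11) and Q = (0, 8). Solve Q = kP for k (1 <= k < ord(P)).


Enumerate multiples of P until we hit Q = (0, 8):
  1P = (13, 11)
  2P = (18, 2)
  3P = (11, 12)
  4P = (0, 11)
  5P = (6, 8)
  6P = (6, 11)
  7P = (0, 8)
Match found at i = 7.

k = 7


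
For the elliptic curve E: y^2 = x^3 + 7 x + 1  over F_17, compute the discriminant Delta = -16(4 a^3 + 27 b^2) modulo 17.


4 a^3 + 27 b^2 = 4*7^3 + 27*1^2 = 1372 + 27 = 1399
Delta = -16 * (1399) = -22384
Delta mod 17 = 5

Delta = 5 (mod 17)


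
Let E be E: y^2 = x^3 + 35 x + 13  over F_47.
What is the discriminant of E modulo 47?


4 a^3 + 27 b^2 = 4*35^3 + 27*13^2 = 171500 + 4563 = 176063
Delta = -16 * (176063) = -2817008
Delta mod 47 = 31

Delta = 31 (mod 47)


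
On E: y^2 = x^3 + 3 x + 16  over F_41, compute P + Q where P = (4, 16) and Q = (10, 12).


P != Q, so use the chord formula.
s = (y2 - y1) / (x2 - x1) = (37) / (6) mod 41 = 13
x3 = s^2 - x1 - x2 mod 41 = 13^2 - 4 - 10 = 32
y3 = s (x1 - x3) - y1 mod 41 = 13 * (4 - 32) - 16 = 30

P + Q = (32, 30)


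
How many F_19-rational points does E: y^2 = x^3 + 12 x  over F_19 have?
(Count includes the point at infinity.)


For each x in F_19, count y with y^2 = x^3 + 12 x + 0 mod 19:
  x = 0: RHS = 0, y in [0]  -> 1 point(s)
  x = 3: RHS = 6, y in [5, 14]  -> 2 point(s)
  x = 4: RHS = 17, y in [6, 13]  -> 2 point(s)
  x = 7: RHS = 9, y in [3, 16]  -> 2 point(s)
  x = 8: RHS = 0, y in [0]  -> 1 point(s)
  x = 9: RHS = 1, y in [1, 18]  -> 2 point(s)
  x = 11: RHS = 0, y in [0]  -> 1 point(s)
  x = 13: RHS = 16, y in [4, 15]  -> 2 point(s)
  x = 14: RHS = 5, y in [9, 10]  -> 2 point(s)
  x = 17: RHS = 6, y in [5, 14]  -> 2 point(s)
  x = 18: RHS = 6, y in [5, 14]  -> 2 point(s)
Affine points: 19. Add the point at infinity: total = 20.

#E(F_19) = 20


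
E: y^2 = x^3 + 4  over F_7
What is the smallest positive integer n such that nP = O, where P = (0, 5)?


Compute successive multiples of P until we hit O:
  1P = (0, 5)
  2P = (0, 2)
  3P = O

ord(P) = 3


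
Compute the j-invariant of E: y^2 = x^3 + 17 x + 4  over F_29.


Delta = -16(4 a^3 + 27 b^2) mod 29 = 5
-1728 * (4 a)^3 = -1728 * (4*17)^3 mod 29 = 23
j = 23 * 5^(-1) mod 29 = 22

j = 22 (mod 29)


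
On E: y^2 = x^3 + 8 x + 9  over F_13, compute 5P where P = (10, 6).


k = 5 = 101_2 (binary, LSB first: 101)
Double-and-add from P = (10, 6):
  bit 0 = 1: acc = O + (10, 6) = (10, 6)
  bit 1 = 0: acc unchanged = (10, 6)
  bit 2 = 1: acc = (10, 6) + (9, 2) = (10, 7)

5P = (10, 7)


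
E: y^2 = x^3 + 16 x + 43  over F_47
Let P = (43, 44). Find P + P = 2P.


Doubling: s = (3 x1^2 + a) / (2 y1)
s = (3*43^2 + 16) / (2*44) mod 47 = 5
x3 = s^2 - 2 x1 mod 47 = 5^2 - 2*43 = 33
y3 = s (x1 - x3) - y1 mod 47 = 5 * (43 - 33) - 44 = 6

2P = (33, 6)


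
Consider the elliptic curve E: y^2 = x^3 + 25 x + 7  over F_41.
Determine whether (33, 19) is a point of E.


Check whether y^2 = x^3 + 25 x + 7 (mod 41) for (x, y) = (33, 19).
LHS: y^2 = 19^2 mod 41 = 33
RHS: x^3 + 25 x + 7 = 33^3 + 25*33 + 7 mod 41 = 33
LHS = RHS

Yes, on the curve


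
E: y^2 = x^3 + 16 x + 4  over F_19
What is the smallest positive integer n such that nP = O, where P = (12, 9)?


Compute successive multiples of P until we hit O:
  1P = (12, 9)
  2P = (2, 14)
  3P = (10, 9)
  4P = (16, 10)
  5P = (16, 9)
  6P = (10, 10)
  7P = (2, 5)
  8P = (12, 10)
  ... (continuing to 9P)
  9P = O

ord(P) = 9


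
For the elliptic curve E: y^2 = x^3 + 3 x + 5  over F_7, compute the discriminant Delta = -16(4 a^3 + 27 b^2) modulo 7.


4 a^3 + 27 b^2 = 4*3^3 + 27*5^2 = 108 + 675 = 783
Delta = -16 * (783) = -12528
Delta mod 7 = 2

Delta = 2 (mod 7)


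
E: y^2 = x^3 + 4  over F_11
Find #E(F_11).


For each x in F_11, count y with y^2 = x^3 + 0 x + 4 mod 11:
  x = 0: RHS = 4, y in [2, 9]  -> 2 point(s)
  x = 1: RHS = 5, y in [4, 7]  -> 2 point(s)
  x = 2: RHS = 1, y in [1, 10]  -> 2 point(s)
  x = 3: RHS = 9, y in [3, 8]  -> 2 point(s)
  x = 6: RHS = 0, y in [0]  -> 1 point(s)
  x = 10: RHS = 3, y in [5, 6]  -> 2 point(s)
Affine points: 11. Add the point at infinity: total = 12.

#E(F_11) = 12


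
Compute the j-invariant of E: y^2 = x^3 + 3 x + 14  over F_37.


Delta = -16(4 a^3 + 27 b^2) mod 37 = 32
-1728 * (4 a)^3 = -1728 * (4*3)^3 mod 37 = 27
j = 27 * 32^(-1) mod 37 = 2

j = 2 (mod 37)


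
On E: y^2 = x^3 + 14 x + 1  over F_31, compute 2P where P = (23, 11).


Doubling: s = (3 x1^2 + a) / (2 y1)
s = (3*23^2 + 14) / (2*11) mod 31 = 15
x3 = s^2 - 2 x1 mod 31 = 15^2 - 2*23 = 24
y3 = s (x1 - x3) - y1 mod 31 = 15 * (23 - 24) - 11 = 5

2P = (24, 5)


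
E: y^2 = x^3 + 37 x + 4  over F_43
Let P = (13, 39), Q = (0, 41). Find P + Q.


P != Q, so use the chord formula.
s = (y2 - y1) / (x2 - x1) = (2) / (30) mod 43 = 23
x3 = s^2 - x1 - x2 mod 43 = 23^2 - 13 - 0 = 0
y3 = s (x1 - x3) - y1 mod 43 = 23 * (13 - 0) - 39 = 2

P + Q = (0, 2)


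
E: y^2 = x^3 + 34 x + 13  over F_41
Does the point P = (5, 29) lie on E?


Check whether y^2 = x^3 + 34 x + 13 (mod 41) for (x, y) = (5, 29).
LHS: y^2 = 29^2 mod 41 = 21
RHS: x^3 + 34 x + 13 = 5^3 + 34*5 + 13 mod 41 = 21
LHS = RHS

Yes, on the curve


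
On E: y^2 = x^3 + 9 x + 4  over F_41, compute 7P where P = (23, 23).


k = 7 = 111_2 (binary, LSB first: 111)
Double-and-add from P = (23, 23):
  bit 0 = 1: acc = O + (23, 23) = (23, 23)
  bit 1 = 1: acc = (23, 23) + (38, 27) = (30, 38)
  bit 2 = 1: acc = (30, 38) + (11, 32) = (16, 29)

7P = (16, 29)


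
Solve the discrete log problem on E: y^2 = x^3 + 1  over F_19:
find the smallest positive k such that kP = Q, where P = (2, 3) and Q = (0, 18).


Enumerate multiples of P until we hit Q = (0, 18):
  1P = (2, 3)
  2P = (0, 1)
  3P = (18, 0)
  4P = (0, 18)
Match found at i = 4.

k = 4


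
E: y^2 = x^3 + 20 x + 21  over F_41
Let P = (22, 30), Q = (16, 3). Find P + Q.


P != Q, so use the chord formula.
s = (y2 - y1) / (x2 - x1) = (14) / (35) mod 41 = 25
x3 = s^2 - x1 - x2 mod 41 = 25^2 - 22 - 16 = 13
y3 = s (x1 - x3) - y1 mod 41 = 25 * (22 - 13) - 30 = 31

P + Q = (13, 31)


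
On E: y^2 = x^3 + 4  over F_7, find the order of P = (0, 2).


Compute successive multiples of P until we hit O:
  1P = (0, 2)
  2P = (0, 5)
  3P = O

ord(P) = 3


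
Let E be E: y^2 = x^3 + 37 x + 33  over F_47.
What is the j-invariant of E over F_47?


Delta = -16(4 a^3 + 27 b^2) mod 47 = 8
-1728 * (4 a)^3 = -1728 * (4*37)^3 mod 47 = 13
j = 13 * 8^(-1) mod 47 = 31

j = 31 (mod 47)


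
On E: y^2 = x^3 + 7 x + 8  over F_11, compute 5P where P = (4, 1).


k = 5 = 101_2 (binary, LSB first: 101)
Double-and-add from P = (4, 1):
  bit 0 = 1: acc = O + (4, 1) = (4, 1)
  bit 1 = 0: acc unchanged = (4, 1)
  bit 2 = 1: acc = (4, 1) + (8, 9) = (3, 1)

5P = (3, 1)


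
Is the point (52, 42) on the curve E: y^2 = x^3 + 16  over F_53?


Check whether y^2 = x^3 + 0 x + 16 (mod 53) for (x, y) = (52, 42).
LHS: y^2 = 42^2 mod 53 = 15
RHS: x^3 + 0 x + 16 = 52^3 + 0*52 + 16 mod 53 = 15
LHS = RHS

Yes, on the curve


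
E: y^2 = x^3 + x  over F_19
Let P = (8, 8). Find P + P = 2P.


Doubling: s = (3 x1^2 + a) / (2 y1)
s = (3*8^2 + 1) / (2*8) mod 19 = 18
x3 = s^2 - 2 x1 mod 19 = 18^2 - 2*8 = 4
y3 = s (x1 - x3) - y1 mod 19 = 18 * (8 - 4) - 8 = 7

2P = (4, 7)


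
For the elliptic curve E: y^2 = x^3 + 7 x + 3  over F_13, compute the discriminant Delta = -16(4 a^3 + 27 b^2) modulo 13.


4 a^3 + 27 b^2 = 4*7^3 + 27*3^2 = 1372 + 243 = 1615
Delta = -16 * (1615) = -25840
Delta mod 13 = 4

Delta = 4 (mod 13)


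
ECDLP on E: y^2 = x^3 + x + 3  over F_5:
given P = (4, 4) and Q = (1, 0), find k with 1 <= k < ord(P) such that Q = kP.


Enumerate multiples of P until we hit Q = (1, 0):
  1P = (4, 4)
  2P = (1, 0)
Match found at i = 2.

k = 2


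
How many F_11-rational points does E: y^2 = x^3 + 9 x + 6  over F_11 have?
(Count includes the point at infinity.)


For each x in F_11, count y with y^2 = x^3 + 9 x + 6 mod 11:
  x = 1: RHS = 5, y in [4, 7]  -> 2 point(s)
  x = 3: RHS = 5, y in [4, 7]  -> 2 point(s)
  x = 5: RHS = 0, y in [0]  -> 1 point(s)
  x = 6: RHS = 1, y in [1, 10]  -> 2 point(s)
  x = 7: RHS = 5, y in [4, 7]  -> 2 point(s)
Affine points: 9. Add the point at infinity: total = 10.

#E(F_11) = 10


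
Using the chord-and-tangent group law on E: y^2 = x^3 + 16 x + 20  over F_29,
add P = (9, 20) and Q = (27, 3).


P != Q, so use the chord formula.
s = (y2 - y1) / (x2 - x1) = (12) / (18) mod 29 = 20
x3 = s^2 - x1 - x2 mod 29 = 20^2 - 9 - 27 = 16
y3 = s (x1 - x3) - y1 mod 29 = 20 * (9 - 16) - 20 = 14

P + Q = (16, 14)


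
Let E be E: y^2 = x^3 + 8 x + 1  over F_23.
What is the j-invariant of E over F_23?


Delta = -16(4 a^3 + 27 b^2) mod 23 = 12
-1728 * (4 a)^3 = -1728 * (4*8)^3 mod 23 = 21
j = 21 * 12^(-1) mod 23 = 19

j = 19 (mod 23)


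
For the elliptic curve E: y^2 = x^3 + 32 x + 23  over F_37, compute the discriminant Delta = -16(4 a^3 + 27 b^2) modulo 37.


4 a^3 + 27 b^2 = 4*32^3 + 27*23^2 = 131072 + 14283 = 145355
Delta = -16 * (145355) = -2325680
Delta mod 37 = 29

Delta = 29 (mod 37)


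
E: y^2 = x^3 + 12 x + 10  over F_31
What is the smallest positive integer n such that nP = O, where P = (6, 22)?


Compute successive multiples of P until we hit O:
  1P = (6, 22)
  2P = (29, 28)
  3P = (14, 15)
  4P = (20, 29)
  5P = (13, 21)
  6P = (0, 17)
  7P = (30, 20)
  8P = (9, 17)
  ... (continuing to 32P)
  32P = O

ord(P) = 32


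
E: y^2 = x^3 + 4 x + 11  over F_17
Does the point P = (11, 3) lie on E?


Check whether y^2 = x^3 + 4 x + 11 (mod 17) for (x, y) = (11, 3).
LHS: y^2 = 3^2 mod 17 = 9
RHS: x^3 + 4 x + 11 = 11^3 + 4*11 + 11 mod 17 = 9
LHS = RHS

Yes, on the curve


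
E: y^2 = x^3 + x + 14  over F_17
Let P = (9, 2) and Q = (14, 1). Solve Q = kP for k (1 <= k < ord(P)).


Enumerate multiples of P until we hit Q = (14, 1):
  1P = (9, 2)
  2P = (14, 16)
  3P = (10, 2)
  4P = (15, 15)
  5P = (1, 4)
  6P = (6, 10)
  7P = (11, 9)
  8P = (5, 12)
  9P = (5, 5)
  10P = (11, 8)
  11P = (6, 7)
  12P = (1, 13)
  13P = (15, 2)
  14P = (10, 15)
  15P = (14, 1)
Match found at i = 15.

k = 15


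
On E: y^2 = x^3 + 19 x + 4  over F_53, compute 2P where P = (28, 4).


Doubling: s = (3 x1^2 + a) / (2 y1)
s = (3*28^2 + 19) / (2*4) mod 53 = 38
x3 = s^2 - 2 x1 mod 53 = 38^2 - 2*28 = 10
y3 = s (x1 - x3) - y1 mod 53 = 38 * (28 - 10) - 4 = 44

2P = (10, 44)


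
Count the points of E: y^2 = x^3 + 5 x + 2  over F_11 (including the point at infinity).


For each x in F_11, count y with y^2 = x^3 + 5 x + 2 mod 11:
  x = 2: RHS = 9, y in [3, 8]  -> 2 point(s)
  x = 3: RHS = 0, y in [0]  -> 1 point(s)
  x = 4: RHS = 9, y in [3, 8]  -> 2 point(s)
  x = 5: RHS = 9, y in [3, 8]  -> 2 point(s)
  x = 8: RHS = 4, y in [2, 9]  -> 2 point(s)
Affine points: 9. Add the point at infinity: total = 10.

#E(F_11) = 10


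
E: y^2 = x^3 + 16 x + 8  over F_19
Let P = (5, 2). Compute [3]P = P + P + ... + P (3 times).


k = 3 = 11_2 (binary, LSB first: 11)
Double-and-add from P = (5, 2):
  bit 0 = 1: acc = O + (5, 2) = (5, 2)
  bit 1 = 1: acc = (5, 2) + (10, 3) = (1, 14)

3P = (1, 14)


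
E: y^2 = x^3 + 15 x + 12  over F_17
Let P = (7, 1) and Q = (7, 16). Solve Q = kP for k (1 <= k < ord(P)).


Enumerate multiples of P until we hit Q = (7, 16):
  1P = (7, 1)
  2P = (2, 13)
  3P = (9, 14)
  4P = (5, 12)
  5P = (14, 12)
  6P = (12, 13)
  7P = (16, 8)
  8P = (3, 4)
  9P = (15, 5)
  10P = (8, 7)
  11P = (4, 0)
  12P = (8, 10)
  13P = (15, 12)
  14P = (3, 13)
  15P = (16, 9)
  16P = (12, 4)
  17P = (14, 5)
  18P = (5, 5)
  19P = (9, 3)
  20P = (2, 4)
  21P = (7, 16)
Match found at i = 21.

k = 21


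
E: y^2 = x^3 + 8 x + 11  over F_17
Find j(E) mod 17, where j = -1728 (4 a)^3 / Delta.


Delta = -16(4 a^3 + 27 b^2) mod 17 = 11
-1728 * (4 a)^3 = -1728 * (4*8)^3 mod 17 = 3
j = 3 * 11^(-1) mod 17 = 8

j = 8 (mod 17)


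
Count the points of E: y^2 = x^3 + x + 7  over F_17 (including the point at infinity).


For each x in F_17, count y with y^2 = x^3 + 1 x + 7 mod 17:
  x = 1: RHS = 9, y in [3, 14]  -> 2 point(s)
  x = 2: RHS = 0, y in [0]  -> 1 point(s)
  x = 5: RHS = 1, y in [1, 16]  -> 2 point(s)
  x = 6: RHS = 8, y in [5, 12]  -> 2 point(s)
  x = 7: RHS = 0, y in [0]  -> 1 point(s)
  x = 8: RHS = 0, y in [0]  -> 1 point(s)
  x = 12: RHS = 13, y in [8, 9]  -> 2 point(s)
Affine points: 11. Add the point at infinity: total = 12.

#E(F_17) = 12


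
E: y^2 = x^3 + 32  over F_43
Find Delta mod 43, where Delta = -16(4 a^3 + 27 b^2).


4 a^3 + 27 b^2 = 4*0^3 + 27*32^2 = 0 + 27648 = 27648
Delta = -16 * (27648) = -442368
Delta mod 43 = 16

Delta = 16 (mod 43)


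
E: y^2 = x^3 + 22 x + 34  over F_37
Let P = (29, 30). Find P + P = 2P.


Doubling: s = (3 x1^2 + a) / (2 y1)
s = (3*29^2 + 22) / (2*30) mod 37 = 27
x3 = s^2 - 2 x1 mod 37 = 27^2 - 2*29 = 5
y3 = s (x1 - x3) - y1 mod 37 = 27 * (29 - 5) - 30 = 26

2P = (5, 26)


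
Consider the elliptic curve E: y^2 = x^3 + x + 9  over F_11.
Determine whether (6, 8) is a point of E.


Check whether y^2 = x^3 + 1 x + 9 (mod 11) for (x, y) = (6, 8).
LHS: y^2 = 8^2 mod 11 = 9
RHS: x^3 + 1 x + 9 = 6^3 + 1*6 + 9 mod 11 = 0
LHS != RHS

No, not on the curve


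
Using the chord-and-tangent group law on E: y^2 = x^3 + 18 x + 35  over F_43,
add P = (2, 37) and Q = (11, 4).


P != Q, so use the chord formula.
s = (y2 - y1) / (x2 - x1) = (10) / (9) mod 43 = 25
x3 = s^2 - x1 - x2 mod 43 = 25^2 - 2 - 11 = 10
y3 = s (x1 - x3) - y1 mod 43 = 25 * (2 - 10) - 37 = 21

P + Q = (10, 21)


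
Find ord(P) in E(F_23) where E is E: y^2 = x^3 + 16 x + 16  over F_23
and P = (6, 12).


Compute successive multiples of P until we hit O:
  1P = (6, 12)
  2P = (0, 19)
  3P = (19, 7)
  4P = (4, 12)
  5P = (13, 11)
  6P = (12, 2)
  7P = (18, 8)
  8P = (17, 7)
  ... (continuing to 21P)
  21P = O

ord(P) = 21


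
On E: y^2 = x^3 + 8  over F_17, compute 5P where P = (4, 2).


k = 5 = 101_2 (binary, LSB first: 101)
Double-and-add from P = (4, 2):
  bit 0 = 1: acc = O + (4, 2) = (4, 2)
  bit 1 = 0: acc unchanged = (4, 2)
  bit 2 = 1: acc = (4, 2) + (0, 5) = (4, 15)

5P = (4, 15)


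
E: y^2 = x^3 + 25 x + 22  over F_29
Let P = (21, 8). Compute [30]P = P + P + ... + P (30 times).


k = 30 = 11110_2 (binary, LSB first: 01111)
Double-and-add from P = (21, 8):
  bit 0 = 0: acc unchanged = O
  bit 1 = 1: acc = O + (0, 14) = (0, 14)
  bit 2 = 1: acc = (0, 14) + (16, 9) = (8, 3)
  bit 3 = 1: acc = (8, 3) + (17, 13) = (26, 6)
  bit 4 = 1: acc = (26, 6) + (23, 2) = (14, 10)

30P = (14, 10)


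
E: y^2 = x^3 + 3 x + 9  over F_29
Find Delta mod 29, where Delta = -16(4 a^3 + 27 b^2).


4 a^3 + 27 b^2 = 4*3^3 + 27*9^2 = 108 + 2187 = 2295
Delta = -16 * (2295) = -36720
Delta mod 29 = 23

Delta = 23 (mod 29)


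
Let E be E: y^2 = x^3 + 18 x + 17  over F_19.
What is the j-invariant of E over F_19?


Delta = -16(4 a^3 + 27 b^2) mod 19 = 8
-1728 * (4 a)^3 = -1728 * (4*18)^3 mod 19 = 12
j = 12 * 8^(-1) mod 19 = 11

j = 11 (mod 19)


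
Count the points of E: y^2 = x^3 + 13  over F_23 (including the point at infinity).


For each x in F_23, count y with y^2 = x^3 + 0 x + 13 mod 23:
  x = 0: RHS = 13, y in [6, 17]  -> 2 point(s)
  x = 4: RHS = 8, y in [10, 13]  -> 2 point(s)
  x = 5: RHS = 0, y in [0]  -> 1 point(s)
  x = 9: RHS = 6, y in [11, 12]  -> 2 point(s)
  x = 10: RHS = 1, y in [1, 22]  -> 2 point(s)
  x = 12: RHS = 16, y in [4, 19]  -> 2 point(s)
  x = 13: RHS = 2, y in [5, 18]  -> 2 point(s)
  x = 17: RHS = 4, y in [2, 21]  -> 2 point(s)
  x = 18: RHS = 3, y in [7, 16]  -> 2 point(s)
  x = 19: RHS = 18, y in [8, 15]  -> 2 point(s)
  x = 20: RHS = 9, y in [3, 20]  -> 2 point(s)
  x = 22: RHS = 12, y in [9, 14]  -> 2 point(s)
Affine points: 23. Add the point at infinity: total = 24.

#E(F_23) = 24


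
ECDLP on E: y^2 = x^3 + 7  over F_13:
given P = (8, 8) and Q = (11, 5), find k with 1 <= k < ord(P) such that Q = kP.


Enumerate multiples of P until we hit Q = (11, 5):
  1P = (8, 8)
  2P = (11, 8)
  3P = (7, 5)
  4P = (7, 8)
  5P = (11, 5)
Match found at i = 5.

k = 5


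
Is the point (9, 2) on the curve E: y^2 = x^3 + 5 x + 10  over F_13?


Check whether y^2 = x^3 + 5 x + 10 (mod 13) for (x, y) = (9, 2).
LHS: y^2 = 2^2 mod 13 = 4
RHS: x^3 + 5 x + 10 = 9^3 + 5*9 + 10 mod 13 = 4
LHS = RHS

Yes, on the curve


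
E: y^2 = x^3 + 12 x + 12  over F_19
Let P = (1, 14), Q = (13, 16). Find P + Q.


P != Q, so use the chord formula.
s = (y2 - y1) / (x2 - x1) = (2) / (12) mod 19 = 16
x3 = s^2 - x1 - x2 mod 19 = 16^2 - 1 - 13 = 14
y3 = s (x1 - x3) - y1 mod 19 = 16 * (1 - 14) - 14 = 6

P + Q = (14, 6)


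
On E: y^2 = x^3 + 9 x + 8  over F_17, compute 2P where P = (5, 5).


Doubling: s = (3 x1^2 + a) / (2 y1)
s = (3*5^2 + 9) / (2*5) mod 17 = 5
x3 = s^2 - 2 x1 mod 17 = 5^2 - 2*5 = 15
y3 = s (x1 - x3) - y1 mod 17 = 5 * (5 - 15) - 5 = 13

2P = (15, 13)


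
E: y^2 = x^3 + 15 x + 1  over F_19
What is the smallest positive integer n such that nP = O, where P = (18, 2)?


Compute successive multiples of P until we hit O:
  1P = (18, 2)
  2P = (8, 5)
  3P = (10, 7)
  4P = (0, 1)
  5P = (2, 1)
  6P = (16, 10)
  7P = (1, 6)
  8P = (4, 7)
  ... (continuing to 25P)
  25P = O

ord(P) = 25


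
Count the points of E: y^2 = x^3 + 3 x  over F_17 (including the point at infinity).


For each x in F_17, count y with y^2 = x^3 + 3 x + 0 mod 17:
  x = 0: RHS = 0, y in [0]  -> 1 point(s)
  x = 1: RHS = 4, y in [2, 15]  -> 2 point(s)
  x = 3: RHS = 2, y in [6, 11]  -> 2 point(s)
  x = 4: RHS = 8, y in [5, 12]  -> 2 point(s)
  x = 5: RHS = 4, y in [2, 15]  -> 2 point(s)
  x = 6: RHS = 13, y in [8, 9]  -> 2 point(s)
  x = 8: RHS = 9, y in [3, 14]  -> 2 point(s)
  x = 9: RHS = 8, y in [5, 12]  -> 2 point(s)
  x = 11: RHS = 4, y in [2, 15]  -> 2 point(s)
  x = 12: RHS = 13, y in [8, 9]  -> 2 point(s)
  x = 13: RHS = 9, y in [3, 14]  -> 2 point(s)
  x = 14: RHS = 15, y in [7, 10]  -> 2 point(s)
  x = 16: RHS = 13, y in [8, 9]  -> 2 point(s)
Affine points: 25. Add the point at infinity: total = 26.

#E(F_17) = 26


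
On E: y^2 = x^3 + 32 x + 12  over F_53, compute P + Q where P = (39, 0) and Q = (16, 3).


P != Q, so use the chord formula.
s = (y2 - y1) / (x2 - x1) = (3) / (30) mod 53 = 16
x3 = s^2 - x1 - x2 mod 53 = 16^2 - 39 - 16 = 42
y3 = s (x1 - x3) - y1 mod 53 = 16 * (39 - 42) - 0 = 5

P + Q = (42, 5)


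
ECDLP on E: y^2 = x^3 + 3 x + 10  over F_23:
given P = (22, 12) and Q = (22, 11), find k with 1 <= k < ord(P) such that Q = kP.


Enumerate multiples of P until we hit Q = (22, 11):
  1P = (22, 12)
  2P = (15, 7)
  3P = (2, 22)
  4P = (5, 14)
  5P = (14, 6)
  6P = (12, 7)
  7P = (18, 13)
  8P = (19, 16)
  9P = (17, 12)
  10P = (7, 11)
  11P = (3, 0)
  12P = (7, 12)
  13P = (17, 11)
  14P = (19, 7)
  15P = (18, 10)
  16P = (12, 16)
  17P = (14, 17)
  18P = (5, 9)
  19P = (2, 1)
  20P = (15, 16)
  21P = (22, 11)
Match found at i = 21.

k = 21


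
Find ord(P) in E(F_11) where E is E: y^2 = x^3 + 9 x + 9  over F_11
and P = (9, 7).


Compute successive multiples of P until we hit O:
  1P = (9, 7)
  2P = (9, 4)
  3P = O

ord(P) = 3


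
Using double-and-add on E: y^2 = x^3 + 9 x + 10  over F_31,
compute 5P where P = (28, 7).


k = 5 = 101_2 (binary, LSB first: 101)
Double-and-add from P = (28, 7):
  bit 0 = 1: acc = O + (28, 7) = (28, 7)
  bit 1 = 0: acc unchanged = (28, 7)
  bit 2 = 1: acc = (28, 7) + (24, 10) = (28, 24)

5P = (28, 24)


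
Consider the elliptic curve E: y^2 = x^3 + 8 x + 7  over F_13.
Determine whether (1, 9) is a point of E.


Check whether y^2 = x^3 + 8 x + 7 (mod 13) for (x, y) = (1, 9).
LHS: y^2 = 9^2 mod 13 = 3
RHS: x^3 + 8 x + 7 = 1^3 + 8*1 + 7 mod 13 = 3
LHS = RHS

Yes, on the curve


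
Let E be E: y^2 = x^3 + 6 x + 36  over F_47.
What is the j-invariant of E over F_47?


Delta = -16(4 a^3 + 27 b^2) mod 47 = 33
-1728 * (4 a)^3 = -1728 * (4*6)^3 mod 47 = 19
j = 19 * 33^(-1) mod 47 = 2

j = 2 (mod 47)


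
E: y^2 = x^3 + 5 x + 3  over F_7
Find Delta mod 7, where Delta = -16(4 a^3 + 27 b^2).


4 a^3 + 27 b^2 = 4*5^3 + 27*3^2 = 500 + 243 = 743
Delta = -16 * (743) = -11888
Delta mod 7 = 5

Delta = 5 (mod 7)


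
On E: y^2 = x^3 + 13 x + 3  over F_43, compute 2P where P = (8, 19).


Doubling: s = (3 x1^2 + a) / (2 y1)
s = (3*8^2 + 13) / (2*19) mod 43 = 2
x3 = s^2 - 2 x1 mod 43 = 2^2 - 2*8 = 31
y3 = s (x1 - x3) - y1 mod 43 = 2 * (8 - 31) - 19 = 21

2P = (31, 21)


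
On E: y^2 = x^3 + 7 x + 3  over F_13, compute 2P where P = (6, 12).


Doubling: s = (3 x1^2 + a) / (2 y1)
s = (3*6^2 + 7) / (2*12) mod 13 = 1
x3 = s^2 - 2 x1 mod 13 = 1^2 - 2*6 = 2
y3 = s (x1 - x3) - y1 mod 13 = 1 * (6 - 2) - 12 = 5

2P = (2, 5)
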